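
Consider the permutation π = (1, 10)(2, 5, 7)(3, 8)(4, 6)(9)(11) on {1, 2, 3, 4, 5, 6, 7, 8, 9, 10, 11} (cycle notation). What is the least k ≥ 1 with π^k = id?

The cycle type of π is (3, 2, 2, 2, 1, 1).
The order of π is the least common multiple of its cycle lengths: lcm(3, 2, 2, 2) = 6.

6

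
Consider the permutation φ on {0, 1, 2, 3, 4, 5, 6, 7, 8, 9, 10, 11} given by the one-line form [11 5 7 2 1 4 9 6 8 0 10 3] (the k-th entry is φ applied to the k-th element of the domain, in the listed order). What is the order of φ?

21

The disjoint-cycle form of φ has cycle lengths 7, 3, 1, 1.
The order is lcm(7, 3) = 21.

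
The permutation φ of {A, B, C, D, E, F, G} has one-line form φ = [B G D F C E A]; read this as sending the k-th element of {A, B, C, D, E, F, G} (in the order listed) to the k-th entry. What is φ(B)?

G

B is element number 2 of the domain, and entry number 2 of the one-line form is G, so φ(B) = G.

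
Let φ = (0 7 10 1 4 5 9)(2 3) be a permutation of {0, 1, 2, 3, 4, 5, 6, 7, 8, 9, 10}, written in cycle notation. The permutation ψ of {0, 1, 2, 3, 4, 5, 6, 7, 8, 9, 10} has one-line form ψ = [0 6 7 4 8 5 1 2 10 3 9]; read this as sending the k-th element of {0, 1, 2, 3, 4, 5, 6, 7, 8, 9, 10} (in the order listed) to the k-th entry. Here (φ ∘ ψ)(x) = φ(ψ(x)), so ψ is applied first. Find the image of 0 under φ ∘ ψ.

7

First apply ψ: ψ(0) = 0, then φ(0) = 7. Thus (φ ∘ ψ)(0) = 7.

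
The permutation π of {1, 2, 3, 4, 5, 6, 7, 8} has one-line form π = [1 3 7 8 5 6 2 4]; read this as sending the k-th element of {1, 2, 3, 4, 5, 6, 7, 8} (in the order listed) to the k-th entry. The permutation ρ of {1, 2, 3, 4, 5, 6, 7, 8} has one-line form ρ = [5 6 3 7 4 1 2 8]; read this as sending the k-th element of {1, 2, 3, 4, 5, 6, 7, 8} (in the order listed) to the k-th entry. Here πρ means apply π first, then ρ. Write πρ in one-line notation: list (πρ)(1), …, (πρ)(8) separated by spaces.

Chase each element through π then ρ: 1 → 1 → 5; 2 → 3 → 3; 3 → 7 → 2; 4 → 8 → 8; 5 → 5 → 4; 6 → 6 → 1; 7 → 2 → 6; 8 → 4 → 7.
Collecting the images, πρ = [5 3 2 8 4 1 6 7].

5 3 2 8 4 1 6 7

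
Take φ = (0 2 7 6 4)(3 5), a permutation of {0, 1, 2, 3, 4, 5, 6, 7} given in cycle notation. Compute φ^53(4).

7

4 lies in the 5-cycle (0 2 7 6 4).
On a 5-cycle, φ^5 is the identity, so φ^53 = φ^3 there (53 ≡ 3 mod 5).
Stepping 3 places around the cycle: 4 → 0 → 2 → 7.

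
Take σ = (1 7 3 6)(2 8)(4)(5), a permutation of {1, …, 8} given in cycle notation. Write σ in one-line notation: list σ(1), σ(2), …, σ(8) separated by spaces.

7 8 6 4 5 1 3 2

Reading each image from the cycles: 1→7, 2→8, 3→6, 4→4, 5→5, 6→1, 7→3, 8→2.
So the one-line form is 7 8 6 4 5 1 3 2.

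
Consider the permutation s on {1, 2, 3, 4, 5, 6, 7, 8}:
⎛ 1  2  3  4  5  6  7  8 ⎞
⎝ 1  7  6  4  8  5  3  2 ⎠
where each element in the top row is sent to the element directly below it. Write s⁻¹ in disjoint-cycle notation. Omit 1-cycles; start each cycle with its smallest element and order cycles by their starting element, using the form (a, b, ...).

(2, 8, 5, 6, 3, 7)

First write s in disjoint cycles: (2, 7, 3, 6, 5, 8).
The inverse reverses every cycle; in canonical form, s⁻¹ = (2, 8, 5, 6, 3, 7).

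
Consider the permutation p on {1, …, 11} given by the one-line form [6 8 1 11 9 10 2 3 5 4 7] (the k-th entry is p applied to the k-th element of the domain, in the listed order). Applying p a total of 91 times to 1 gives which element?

Tracing 1 → 6 → … returns to 1 after 9 steps, so 1 lies in a 9-cycle (1, 6, 10, 4, 11, 7, 2, 8, 3).
On a 9-cycle, p^9 is the identity, so p^91 = p^1 there (91 ≡ 1 mod 9).
Advancing 1 step from 1: 1 → 6.

6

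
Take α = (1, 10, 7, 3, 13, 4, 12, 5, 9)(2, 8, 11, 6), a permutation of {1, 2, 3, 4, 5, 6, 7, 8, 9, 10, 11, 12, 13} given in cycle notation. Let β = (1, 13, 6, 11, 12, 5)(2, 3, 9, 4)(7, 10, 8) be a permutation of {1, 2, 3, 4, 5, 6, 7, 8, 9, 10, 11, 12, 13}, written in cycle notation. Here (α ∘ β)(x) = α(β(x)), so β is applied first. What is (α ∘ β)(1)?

4

First apply β: β(1) = 13, then α(13) = 4. Thus (α ∘ β)(1) = 4.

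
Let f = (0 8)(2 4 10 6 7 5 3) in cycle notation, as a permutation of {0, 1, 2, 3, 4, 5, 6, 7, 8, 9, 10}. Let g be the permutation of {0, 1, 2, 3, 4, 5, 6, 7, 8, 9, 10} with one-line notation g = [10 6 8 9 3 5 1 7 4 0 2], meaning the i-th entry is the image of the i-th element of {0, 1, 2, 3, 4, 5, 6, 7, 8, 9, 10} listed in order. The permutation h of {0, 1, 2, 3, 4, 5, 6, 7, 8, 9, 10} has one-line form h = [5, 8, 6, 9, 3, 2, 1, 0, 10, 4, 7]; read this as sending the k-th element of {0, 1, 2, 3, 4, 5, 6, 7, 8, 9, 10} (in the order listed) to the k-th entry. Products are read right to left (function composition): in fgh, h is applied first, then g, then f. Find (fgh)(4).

Chase 4: h(4) = 3; g(3) = 9; f(9) = 9. Hence (fgh)(4) = 9.

9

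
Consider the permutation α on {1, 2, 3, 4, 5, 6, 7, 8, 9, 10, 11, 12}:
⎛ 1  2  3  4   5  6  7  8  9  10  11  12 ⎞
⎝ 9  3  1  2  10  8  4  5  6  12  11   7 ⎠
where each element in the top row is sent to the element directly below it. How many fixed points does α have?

The fixed points (elements with α(x) = x) are {11}, so there is 1.

1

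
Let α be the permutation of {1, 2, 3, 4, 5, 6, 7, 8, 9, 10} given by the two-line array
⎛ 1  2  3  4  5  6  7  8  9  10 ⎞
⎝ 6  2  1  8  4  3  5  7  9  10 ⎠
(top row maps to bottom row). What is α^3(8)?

4

Tracing 8 → 7 → … returns to 8 after 4 steps, so 8 lies in a 4-cycle (4, 8, 7, 5).
Stepping 3 places around the cycle: 8 → 7 → 5 → 4.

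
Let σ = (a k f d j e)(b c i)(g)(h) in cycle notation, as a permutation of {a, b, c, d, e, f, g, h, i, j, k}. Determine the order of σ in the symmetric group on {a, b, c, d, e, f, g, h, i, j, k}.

The disjoint cycles have lengths 6, 3, 1, 1.
The order is lcm(6, 3) = 6.

6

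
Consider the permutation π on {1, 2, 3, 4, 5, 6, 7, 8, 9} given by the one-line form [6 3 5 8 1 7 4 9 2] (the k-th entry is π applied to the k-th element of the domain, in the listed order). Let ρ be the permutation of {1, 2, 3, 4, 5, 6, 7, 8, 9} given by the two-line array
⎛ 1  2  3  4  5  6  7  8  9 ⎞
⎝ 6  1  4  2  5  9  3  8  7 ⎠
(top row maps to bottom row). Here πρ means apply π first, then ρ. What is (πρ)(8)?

(πρ)(8) = ρ(π(8)). π(8) = 9, then ρ(9) = 7. So (πρ)(8) = 7.

7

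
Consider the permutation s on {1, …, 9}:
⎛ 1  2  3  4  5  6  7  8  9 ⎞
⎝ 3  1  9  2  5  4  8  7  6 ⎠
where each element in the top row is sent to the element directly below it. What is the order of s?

Writing s as disjoint cycles, the cycle lengths are 6, 2, 1.
The order is lcm(6, 2) = 6.

6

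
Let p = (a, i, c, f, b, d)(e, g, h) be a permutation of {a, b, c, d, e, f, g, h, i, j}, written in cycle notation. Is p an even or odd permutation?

The cycle lengths are 6, 3, 1.
A cycle is odd iff its length is even; p has 1 even-length cycle, so sgn(p) = (−1)^1 and p is odd.

odd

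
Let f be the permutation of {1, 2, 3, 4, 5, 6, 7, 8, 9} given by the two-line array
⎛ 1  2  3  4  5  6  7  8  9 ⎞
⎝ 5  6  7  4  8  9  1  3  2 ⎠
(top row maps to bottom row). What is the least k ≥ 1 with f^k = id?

Decomposing into disjoint cycles gives cycle lengths 5, 3, 1.
The order is lcm(5, 3) = 15.

15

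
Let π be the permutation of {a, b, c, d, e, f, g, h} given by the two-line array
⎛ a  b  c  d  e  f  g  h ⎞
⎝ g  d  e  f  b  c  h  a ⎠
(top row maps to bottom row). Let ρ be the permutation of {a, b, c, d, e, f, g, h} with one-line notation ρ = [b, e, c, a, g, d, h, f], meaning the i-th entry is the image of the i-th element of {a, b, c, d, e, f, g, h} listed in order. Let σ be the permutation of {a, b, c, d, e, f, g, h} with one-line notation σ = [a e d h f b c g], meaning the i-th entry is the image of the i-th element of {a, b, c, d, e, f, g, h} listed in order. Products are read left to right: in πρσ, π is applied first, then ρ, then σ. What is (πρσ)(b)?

a

Chase b: π(b) = d; ρ(d) = a; σ(a) = a. Hence (πρσ)(b) = a.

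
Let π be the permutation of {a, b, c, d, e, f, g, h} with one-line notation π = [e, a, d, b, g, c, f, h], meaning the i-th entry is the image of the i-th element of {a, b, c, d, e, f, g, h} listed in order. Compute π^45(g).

Tracing g → f → … returns to g after 7 steps, so g lies in a 7-cycle (a, e, g, f, c, d, b).
On a 7-cycle, π^7 is the identity, so π^45 = π^3 there (45 ≡ 3 mod 7).
Stepping 3 places around the cycle: g → f → c → d.

d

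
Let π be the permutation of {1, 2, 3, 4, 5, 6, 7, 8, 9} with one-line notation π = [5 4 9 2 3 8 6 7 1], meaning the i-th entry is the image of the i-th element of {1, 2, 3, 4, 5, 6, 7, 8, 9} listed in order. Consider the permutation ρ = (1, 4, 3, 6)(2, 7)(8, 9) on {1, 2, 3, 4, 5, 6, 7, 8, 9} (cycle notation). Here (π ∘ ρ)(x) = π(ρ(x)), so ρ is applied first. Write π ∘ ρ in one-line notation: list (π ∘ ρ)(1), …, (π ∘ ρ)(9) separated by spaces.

For each element, apply ρ then π: 1 → 4 → 2; 2 → 7 → 6; 3 → 6 → 8; 4 → 3 → 9; 5 → 5 → 3; 6 → 1 → 5; 7 → 2 → 4; 8 → 9 → 1; 9 → 8 → 7.
So π ∘ ρ in one-line form is 2 6 8 9 3 5 4 1 7.

2 6 8 9 3 5 4 1 7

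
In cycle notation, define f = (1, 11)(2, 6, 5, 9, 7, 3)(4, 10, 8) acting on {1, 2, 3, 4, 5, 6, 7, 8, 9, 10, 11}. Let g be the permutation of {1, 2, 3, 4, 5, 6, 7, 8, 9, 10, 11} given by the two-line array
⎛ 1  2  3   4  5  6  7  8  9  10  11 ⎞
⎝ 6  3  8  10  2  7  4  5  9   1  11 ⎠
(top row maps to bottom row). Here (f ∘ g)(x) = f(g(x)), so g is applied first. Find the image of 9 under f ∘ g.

First apply g: g(9) = 9, then f(9) = 7. Thus (f ∘ g)(9) = 7.

7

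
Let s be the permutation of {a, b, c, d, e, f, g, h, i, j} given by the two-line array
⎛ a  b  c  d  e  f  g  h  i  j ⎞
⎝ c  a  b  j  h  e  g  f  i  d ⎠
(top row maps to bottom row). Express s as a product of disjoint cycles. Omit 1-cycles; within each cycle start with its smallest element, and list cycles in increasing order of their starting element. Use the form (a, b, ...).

(a, c, b)(d, j)(e, h, f)

Start at a and follow images: a → c → b → a, giving the cycle (a, c, b).
Continuing from each remaining unvisited element yields (a, c, b)(d, j)(e, h, f).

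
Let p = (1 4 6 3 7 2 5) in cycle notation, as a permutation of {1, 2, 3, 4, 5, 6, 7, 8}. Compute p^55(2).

7

2 lies in the 7-cycle (1 4 6 3 7 2 5).
Since the cycle has length 7, p^55 acts on it the same as p^6 (55 mod 7 = 6).
Advancing 6 steps from 2: 2 → 5 → 1 → 4 → 6 → 3 → 7.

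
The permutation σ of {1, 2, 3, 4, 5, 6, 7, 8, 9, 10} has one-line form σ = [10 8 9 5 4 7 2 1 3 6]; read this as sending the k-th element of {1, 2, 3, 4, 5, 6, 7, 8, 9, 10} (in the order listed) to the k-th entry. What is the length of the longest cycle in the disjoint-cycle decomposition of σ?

6

Decomposing into disjoint cycles gives (1 10 6 7 2 8)(3 9)(4 5); the longest has length 6.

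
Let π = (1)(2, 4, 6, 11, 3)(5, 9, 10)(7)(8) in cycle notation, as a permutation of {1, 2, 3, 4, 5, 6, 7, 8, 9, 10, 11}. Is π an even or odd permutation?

The cycle lengths are 5, 3, 1, 1, 1.
A cycle of length ℓ contributes ℓ−1 transpositions, so π is a product of 4 + 2 = 6 transpositions — even.

even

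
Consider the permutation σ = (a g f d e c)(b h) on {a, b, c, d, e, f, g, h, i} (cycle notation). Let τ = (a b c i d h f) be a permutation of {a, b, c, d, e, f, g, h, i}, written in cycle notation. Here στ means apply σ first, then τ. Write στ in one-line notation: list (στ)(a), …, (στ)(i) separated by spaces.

g f b e i h a c d

For each element, apply σ then τ: a → g → g; b → h → f; c → a → b; d → e → e; e → c → i; f → d → h; g → f → a; h → b → c; i → i → d.
So στ in one-line form is g f b e i h a c d.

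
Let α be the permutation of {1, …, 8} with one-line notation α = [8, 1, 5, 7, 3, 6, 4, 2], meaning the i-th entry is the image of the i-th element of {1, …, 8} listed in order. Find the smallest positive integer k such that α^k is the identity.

6

The disjoint-cycle form of α has cycle lengths 3, 2, 2, 1.
The order of α is the least common multiple of its cycle lengths: lcm(3, 2, 2) = 6.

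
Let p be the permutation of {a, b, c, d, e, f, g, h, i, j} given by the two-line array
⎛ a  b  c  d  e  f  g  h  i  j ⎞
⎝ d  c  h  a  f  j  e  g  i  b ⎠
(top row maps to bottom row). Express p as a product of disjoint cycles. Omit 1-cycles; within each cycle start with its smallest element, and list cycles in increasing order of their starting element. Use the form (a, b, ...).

(a, d)(b, c, h, g, e, f, j)

Start at a and follow images: a → d → a, giving the cycle (a, d).
Continuing from each remaining unvisited element yields (a, d)(b, c, h, g, e, f, j).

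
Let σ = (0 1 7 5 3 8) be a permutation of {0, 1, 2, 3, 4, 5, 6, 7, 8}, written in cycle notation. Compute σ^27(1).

1 lies in the 6-cycle (0 1 7 5 3 8).
Powers repeat with period 6 on this cycle, and 27 mod 6 = 3, so σ^27(1) = σ^3(1).
Advancing 3 steps from 1: 1 → 7 → 5 → 3.

3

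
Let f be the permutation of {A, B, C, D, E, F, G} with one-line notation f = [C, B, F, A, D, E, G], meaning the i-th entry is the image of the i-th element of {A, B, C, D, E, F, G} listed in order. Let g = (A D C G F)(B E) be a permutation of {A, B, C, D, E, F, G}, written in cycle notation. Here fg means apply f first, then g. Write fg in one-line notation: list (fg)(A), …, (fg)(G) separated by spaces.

(fg)(x) = g(f(x)). Computing each image: g(f(A)) = g(C) = G, g(f(B)) = g(B) = E, g(f(C)) = g(F) = A, g(f(D)) = g(A) = D, g(f(E)) = g(D) = C, g(f(F)) = g(E) = B, g(f(G)) = g(G) = F.
Hence fg = [G E A D C B F].

G E A D C B F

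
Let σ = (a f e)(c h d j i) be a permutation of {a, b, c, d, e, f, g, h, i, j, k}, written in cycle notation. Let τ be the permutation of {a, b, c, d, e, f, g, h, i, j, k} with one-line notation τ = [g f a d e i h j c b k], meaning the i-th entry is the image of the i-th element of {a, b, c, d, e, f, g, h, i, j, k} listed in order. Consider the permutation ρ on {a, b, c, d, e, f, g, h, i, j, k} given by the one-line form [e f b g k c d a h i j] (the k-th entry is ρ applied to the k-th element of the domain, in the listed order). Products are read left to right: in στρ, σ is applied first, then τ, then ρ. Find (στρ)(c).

Chase c: σ(c) = h; τ(h) = j; ρ(j) = i. Hence (στρ)(c) = i.

i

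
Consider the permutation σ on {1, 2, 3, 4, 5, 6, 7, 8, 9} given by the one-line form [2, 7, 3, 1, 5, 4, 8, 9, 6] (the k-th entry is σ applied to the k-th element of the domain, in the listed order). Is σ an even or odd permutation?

In disjoint-cycle form the cycle lengths are 7, 1, 1.
A cycle of length ℓ contributes ℓ−1 transpositions, so σ is a product of 6 transpositions — even.

even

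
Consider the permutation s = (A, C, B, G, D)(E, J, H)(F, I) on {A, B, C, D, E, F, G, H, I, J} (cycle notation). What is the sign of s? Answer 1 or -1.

The cycle lengths are 5, 3, 2.
A cycle of length ℓ contributes ℓ−1 transpositions, so s is a product of 4 + 2 + 1 = 7 transpositions — odd.

-1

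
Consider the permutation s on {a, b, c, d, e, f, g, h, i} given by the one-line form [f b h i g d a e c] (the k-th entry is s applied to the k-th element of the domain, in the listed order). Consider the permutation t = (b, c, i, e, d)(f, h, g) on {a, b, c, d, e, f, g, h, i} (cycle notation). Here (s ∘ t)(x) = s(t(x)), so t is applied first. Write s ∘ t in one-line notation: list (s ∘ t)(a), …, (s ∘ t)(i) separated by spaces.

(s ∘ t)(x) = s(t(x)). Computing each image: s(t(a)) = s(a) = f, s(t(b)) = s(c) = h, s(t(c)) = s(i) = c, s(t(d)) = s(b) = b, s(t(e)) = s(d) = i, s(t(f)) = s(h) = e, s(t(g)) = s(f) = d, s(t(h)) = s(g) = a, s(t(i)) = s(e) = g.
Hence s ∘ t = [f h c b i e d a g].

f h c b i e d a g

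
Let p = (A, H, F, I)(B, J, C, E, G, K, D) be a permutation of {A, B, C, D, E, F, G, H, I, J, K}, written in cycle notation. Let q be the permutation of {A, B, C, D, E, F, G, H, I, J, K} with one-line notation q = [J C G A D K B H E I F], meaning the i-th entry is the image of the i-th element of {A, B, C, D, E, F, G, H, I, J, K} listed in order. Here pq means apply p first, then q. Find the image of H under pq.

First apply p: p(H) = F, then q(F) = K. Thus (pq)(H) = K.

K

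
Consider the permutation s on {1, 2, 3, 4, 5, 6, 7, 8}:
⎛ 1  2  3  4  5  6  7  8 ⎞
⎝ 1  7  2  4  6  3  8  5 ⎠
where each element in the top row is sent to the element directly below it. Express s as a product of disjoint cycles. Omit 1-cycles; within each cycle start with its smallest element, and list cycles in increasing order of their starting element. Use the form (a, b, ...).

From 2: 2 → 7 → 8 → 5 → 6 → 3 → 2, closing the cycle (2, 7, 8, 5, 6, 3).
Continuing from each remaining unvisited element yields (2, 7, 8, 5, 6, 3).

(2, 7, 8, 5, 6, 3)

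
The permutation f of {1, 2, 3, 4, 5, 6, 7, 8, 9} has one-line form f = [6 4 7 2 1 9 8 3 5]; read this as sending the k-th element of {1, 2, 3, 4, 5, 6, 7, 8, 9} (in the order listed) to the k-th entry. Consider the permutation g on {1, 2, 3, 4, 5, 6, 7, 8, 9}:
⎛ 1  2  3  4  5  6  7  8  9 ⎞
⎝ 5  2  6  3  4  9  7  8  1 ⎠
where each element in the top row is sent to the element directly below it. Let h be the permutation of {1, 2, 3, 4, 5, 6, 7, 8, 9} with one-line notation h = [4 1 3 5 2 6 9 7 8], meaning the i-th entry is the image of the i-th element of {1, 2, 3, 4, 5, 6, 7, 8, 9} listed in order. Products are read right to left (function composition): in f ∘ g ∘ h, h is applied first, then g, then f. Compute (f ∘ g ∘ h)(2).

1

(f ∘ g ∘ h)(2) = f(g(h(2))). h(2) = 1, then g(1) = 5, then f(5) = 1, so the result is 1.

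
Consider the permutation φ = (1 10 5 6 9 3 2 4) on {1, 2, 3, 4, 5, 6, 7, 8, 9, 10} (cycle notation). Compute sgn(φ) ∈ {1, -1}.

The cycle lengths are 8, 1, 1.
A cycle of length ℓ contributes ℓ−1 transpositions, so φ is a product of 7 transpositions — odd.

-1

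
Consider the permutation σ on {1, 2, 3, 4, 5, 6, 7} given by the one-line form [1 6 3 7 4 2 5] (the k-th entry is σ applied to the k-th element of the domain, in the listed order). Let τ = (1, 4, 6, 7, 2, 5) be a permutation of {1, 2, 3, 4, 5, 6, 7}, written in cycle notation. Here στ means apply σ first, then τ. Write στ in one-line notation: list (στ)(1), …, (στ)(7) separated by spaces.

4 7 3 2 6 5 1

For each element, apply σ then τ: 1 → 1 → 4; 2 → 6 → 7; 3 → 3 → 3; 4 → 7 → 2; 5 → 4 → 6; 6 → 2 → 5; 7 → 5 → 1.
Collecting the images, στ = [4 7 3 2 6 5 1].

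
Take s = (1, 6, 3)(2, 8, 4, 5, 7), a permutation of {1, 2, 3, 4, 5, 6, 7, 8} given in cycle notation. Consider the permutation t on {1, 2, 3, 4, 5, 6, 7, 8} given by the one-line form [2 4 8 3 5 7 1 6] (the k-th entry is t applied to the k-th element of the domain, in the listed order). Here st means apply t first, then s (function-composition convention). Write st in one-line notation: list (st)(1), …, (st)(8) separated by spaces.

For each element, apply t then s: 1 → 2 → 8; 2 → 4 → 5; 3 → 8 → 4; 4 → 3 → 1; 5 → 5 → 7; 6 → 7 → 2; 7 → 1 → 6; 8 → 6 → 3.
Collecting the images, st = [8 5 4 1 7 2 6 3].

8 5 4 1 7 2 6 3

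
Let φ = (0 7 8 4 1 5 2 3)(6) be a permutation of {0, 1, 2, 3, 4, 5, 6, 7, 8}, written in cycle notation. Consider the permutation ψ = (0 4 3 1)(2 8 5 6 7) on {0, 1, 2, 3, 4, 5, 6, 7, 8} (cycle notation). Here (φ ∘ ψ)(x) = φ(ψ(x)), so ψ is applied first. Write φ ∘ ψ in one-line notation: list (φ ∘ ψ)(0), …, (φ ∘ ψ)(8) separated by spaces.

1 7 4 5 0 6 8 3 2

Chase each element through ψ then φ: 0 → 4 → 1; 1 → 0 → 7; 2 → 8 → 4; 3 → 1 → 5; 4 → 3 → 0; 5 → 6 → 6; 6 → 7 → 8; 7 → 2 → 3; 8 → 5 → 2.
So φ ∘ ψ in one-line form is 1 7 4 5 0 6 8 3 2.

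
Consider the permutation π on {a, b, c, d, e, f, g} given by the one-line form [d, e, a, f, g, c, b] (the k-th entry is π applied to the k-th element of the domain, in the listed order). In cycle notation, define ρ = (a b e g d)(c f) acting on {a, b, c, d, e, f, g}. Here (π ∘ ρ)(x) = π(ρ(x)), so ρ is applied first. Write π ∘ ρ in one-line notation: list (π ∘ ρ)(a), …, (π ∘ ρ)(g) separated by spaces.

(π ∘ ρ)(x) = π(ρ(x)). Computing each image: π(ρ(a)) = π(b) = e, π(ρ(b)) = π(e) = g, π(ρ(c)) = π(f) = c, π(ρ(d)) = π(a) = d, π(ρ(e)) = π(g) = b, π(ρ(f)) = π(c) = a, π(ρ(g)) = π(d) = f.
Hence π ∘ ρ = [e g c d b a f].

e g c d b a f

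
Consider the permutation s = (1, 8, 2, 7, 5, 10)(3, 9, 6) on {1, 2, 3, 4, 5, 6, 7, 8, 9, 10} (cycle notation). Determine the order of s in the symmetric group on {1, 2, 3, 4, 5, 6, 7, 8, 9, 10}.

The cycle type of s is (6, 3, 1).
Since disjoint cycles commute, ord(s) = lcm(6, 3) = 6.

6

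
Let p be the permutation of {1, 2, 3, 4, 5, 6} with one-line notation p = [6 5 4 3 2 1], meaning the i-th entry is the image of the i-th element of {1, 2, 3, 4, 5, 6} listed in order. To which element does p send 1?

6

1 is element number 1 of the domain, and entry number 1 of the one-line form is 6, so p(1) = 6.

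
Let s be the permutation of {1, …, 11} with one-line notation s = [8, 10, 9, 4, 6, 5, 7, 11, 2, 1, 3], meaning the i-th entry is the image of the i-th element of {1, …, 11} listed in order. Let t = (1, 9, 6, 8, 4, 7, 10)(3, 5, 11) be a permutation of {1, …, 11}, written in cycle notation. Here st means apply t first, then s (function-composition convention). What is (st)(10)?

First apply t: t(10) = 1, then s(1) = 8. Thus (st)(10) = 8.

8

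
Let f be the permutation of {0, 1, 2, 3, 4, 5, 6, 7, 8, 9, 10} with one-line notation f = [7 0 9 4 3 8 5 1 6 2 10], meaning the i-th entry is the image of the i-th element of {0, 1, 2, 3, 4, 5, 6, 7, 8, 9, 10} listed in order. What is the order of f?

6

Decomposing into disjoint cycles gives cycle lengths 3, 3, 2, 2, 1.
Since disjoint cycles commute, ord(f) = lcm(3, 3, 2, 2) = 6.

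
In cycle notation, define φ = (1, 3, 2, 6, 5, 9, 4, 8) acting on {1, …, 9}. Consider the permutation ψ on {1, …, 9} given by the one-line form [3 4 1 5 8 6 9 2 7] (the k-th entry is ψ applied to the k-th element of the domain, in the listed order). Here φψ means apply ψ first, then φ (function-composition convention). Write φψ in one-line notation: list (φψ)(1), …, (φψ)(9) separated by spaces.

2 8 3 9 1 5 4 6 7

For each element, apply ψ then φ: 1 → 3 → 2; 2 → 4 → 8; 3 → 1 → 3; 4 → 5 → 9; 5 → 8 → 1; 6 → 6 → 5; 7 → 9 → 4; 8 → 2 → 6; 9 → 7 → 7.
Collecting the images, φψ = [2 8 3 9 1 5 4 6 7].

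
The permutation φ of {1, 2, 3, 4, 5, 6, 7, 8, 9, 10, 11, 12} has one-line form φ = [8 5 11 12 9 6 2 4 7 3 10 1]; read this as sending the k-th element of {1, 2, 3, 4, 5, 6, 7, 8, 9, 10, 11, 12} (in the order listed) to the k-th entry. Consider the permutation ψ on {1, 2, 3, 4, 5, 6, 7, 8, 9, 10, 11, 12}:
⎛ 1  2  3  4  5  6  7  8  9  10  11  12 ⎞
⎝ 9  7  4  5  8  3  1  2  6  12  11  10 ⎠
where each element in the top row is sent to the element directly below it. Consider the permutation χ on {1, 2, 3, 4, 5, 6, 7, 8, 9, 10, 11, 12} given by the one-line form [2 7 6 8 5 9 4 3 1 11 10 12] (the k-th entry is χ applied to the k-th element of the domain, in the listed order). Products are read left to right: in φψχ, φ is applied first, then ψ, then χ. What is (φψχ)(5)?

Chase 5: φ(5) = 9; ψ(9) = 6; χ(6) = 9. Hence (φψχ)(5) = 9.

9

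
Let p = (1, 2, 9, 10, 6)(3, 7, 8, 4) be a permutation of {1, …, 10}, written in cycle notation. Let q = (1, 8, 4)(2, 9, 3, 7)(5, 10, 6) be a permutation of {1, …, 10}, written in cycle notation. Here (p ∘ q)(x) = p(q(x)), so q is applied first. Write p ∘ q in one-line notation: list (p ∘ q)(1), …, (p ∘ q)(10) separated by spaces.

4 10 8 2 6 5 9 3 7 1

Chase each element through q then p: 1 → 8 → 4; 2 → 9 → 10; 3 → 7 → 8; 4 → 1 → 2; 5 → 10 → 6; 6 → 5 → 5; 7 → 2 → 9; 8 → 4 → 3; 9 → 3 → 7; 10 → 6 → 1.
So p ∘ q in one-line form is 4 10 8 2 6 5 9 3 7 1.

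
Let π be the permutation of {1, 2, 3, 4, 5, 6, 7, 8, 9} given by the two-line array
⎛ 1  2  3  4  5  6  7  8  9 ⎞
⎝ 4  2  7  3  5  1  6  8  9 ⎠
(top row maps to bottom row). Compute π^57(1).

Tracing 1 → 4 → … returns to 1 after 5 steps, so 1 lies in a 5-cycle (1 4 3 7 6).
Since the cycle has length 5, π^57 acts on it the same as π^2 (57 mod 5 = 2).
Stepping 2 places around the cycle: 1 → 4 → 3.

3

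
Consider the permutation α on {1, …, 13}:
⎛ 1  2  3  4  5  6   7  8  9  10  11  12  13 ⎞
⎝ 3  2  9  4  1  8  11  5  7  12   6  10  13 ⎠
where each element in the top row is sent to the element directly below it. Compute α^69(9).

Tracing 9 → 7 → … returns to 9 after 8 steps, so 9 lies in an 8-cycle (1 3 9 7 11 6 8 5).
Powers repeat with period 8 on this cycle, and 69 mod 8 = 5, so α^69(9) = α^5(9).
Stepping 5 places around the cycle: 9 → 7 → 11 → 6 → 8 → 5.

5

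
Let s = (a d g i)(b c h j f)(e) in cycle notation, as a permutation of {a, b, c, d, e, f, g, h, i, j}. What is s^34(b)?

f

b lies in the 5-cycle (b c h j f).
On a 5-cycle, s^5 is the identity, so s^34 = s^4 there (34 ≡ 4 mod 5).
Stepping 4 places around the cycle: b → c → h → j → f.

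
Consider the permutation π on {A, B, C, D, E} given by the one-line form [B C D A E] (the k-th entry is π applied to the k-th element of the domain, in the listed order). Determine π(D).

A

D is element number 4 of the domain, and entry number 4 of the one-line form is A, so π(D) = A.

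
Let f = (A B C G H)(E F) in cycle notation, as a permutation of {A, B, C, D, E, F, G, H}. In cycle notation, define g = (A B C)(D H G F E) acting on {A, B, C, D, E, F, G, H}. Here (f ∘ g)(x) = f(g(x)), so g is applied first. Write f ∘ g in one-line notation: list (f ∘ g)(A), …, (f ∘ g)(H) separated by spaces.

For each element, apply g then f: A → B → C; B → C → G; C → A → B; D → H → A; E → D → D; F → E → F; G → F → E; H → G → H.
Collecting the images, f ∘ g = [C G B A D F E H].

C G B A D F E H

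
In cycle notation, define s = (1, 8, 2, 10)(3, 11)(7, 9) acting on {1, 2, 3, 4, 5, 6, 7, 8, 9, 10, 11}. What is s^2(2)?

2 lies in the 4-cycle (1, 8, 2, 10).
Stepping 2 places around the cycle: 2 → 10 → 1.

1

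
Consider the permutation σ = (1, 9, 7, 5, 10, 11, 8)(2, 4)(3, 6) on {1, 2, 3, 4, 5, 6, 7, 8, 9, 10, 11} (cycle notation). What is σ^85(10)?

10 lies in the 7-cycle (1, 9, 7, 5, 10, 11, 8).
Powers repeat with period 7 on this cycle, and 85 mod 7 = 1, so σ^85(10) = σ^1(10).
Stepping 1 place around the cycle: 10 → 11.

11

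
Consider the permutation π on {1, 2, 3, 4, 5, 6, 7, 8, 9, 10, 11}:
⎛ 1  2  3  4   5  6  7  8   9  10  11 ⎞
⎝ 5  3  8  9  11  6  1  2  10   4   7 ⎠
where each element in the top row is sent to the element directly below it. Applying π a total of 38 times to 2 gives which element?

Tracing 2 → 3 → … returns to 2 after 3 steps, so 2 lies in a 3-cycle (2 3 8).
On a 3-cycle, π^3 is the identity, so π^38 = π^2 there (38 ≡ 2 mod 3).
Stepping 2 places around the cycle: 2 → 3 → 8.

8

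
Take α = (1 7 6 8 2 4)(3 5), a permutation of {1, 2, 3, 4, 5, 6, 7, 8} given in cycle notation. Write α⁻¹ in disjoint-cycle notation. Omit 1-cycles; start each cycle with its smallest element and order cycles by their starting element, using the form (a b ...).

(1 4 2 8 6 7)(3 5)

Inverting a permutation written in cycle notation just reverses the order within every cycle.
Reversing each cycle of α and rotating so the smallest element leads gives (1 4 2 8 6 7)(3 5).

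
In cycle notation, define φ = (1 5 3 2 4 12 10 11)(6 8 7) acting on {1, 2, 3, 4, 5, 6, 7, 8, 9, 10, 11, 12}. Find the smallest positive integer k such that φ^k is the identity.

The cycle type of φ is (8, 3, 1).
The order of φ is the least common multiple of its cycle lengths: lcm(8, 3) = 24.

24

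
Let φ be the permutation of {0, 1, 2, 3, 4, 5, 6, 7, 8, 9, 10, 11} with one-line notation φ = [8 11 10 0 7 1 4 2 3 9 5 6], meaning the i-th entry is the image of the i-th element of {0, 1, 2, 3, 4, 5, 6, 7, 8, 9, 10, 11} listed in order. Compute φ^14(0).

3

Tracing 0 → 8 → … returns to 0 after 3 steps, so 0 lies in a 3-cycle (0, 8, 3).
On a 3-cycle, φ^3 is the identity, so φ^14 = φ^2 there (14 ≡ 2 mod 3).
Advancing 2 steps from 0: 0 → 8 → 3.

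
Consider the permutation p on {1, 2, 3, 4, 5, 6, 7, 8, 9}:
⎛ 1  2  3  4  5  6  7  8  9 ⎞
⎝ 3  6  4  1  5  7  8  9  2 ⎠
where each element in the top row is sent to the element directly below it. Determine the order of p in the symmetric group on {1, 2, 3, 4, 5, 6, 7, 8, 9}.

Decomposing into disjoint cycles gives cycle lengths 5, 3, 1.
The order is lcm(5, 3) = 15.

15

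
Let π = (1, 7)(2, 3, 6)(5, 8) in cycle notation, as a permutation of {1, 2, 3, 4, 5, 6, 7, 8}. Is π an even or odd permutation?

even

The cycle lengths are 3, 2, 2, 1.
A cycle is odd iff its length is even; π has 2 even-length cycles, so sgn(π) = (−1)^2 and π is even.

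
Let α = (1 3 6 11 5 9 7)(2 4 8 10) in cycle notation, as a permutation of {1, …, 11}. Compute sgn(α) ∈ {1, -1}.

The cycle lengths are 7, 4.
A cycle is odd iff its length is even; α has 1 even-length cycle, so sgn(α) = (−1)^1 and α is odd.

-1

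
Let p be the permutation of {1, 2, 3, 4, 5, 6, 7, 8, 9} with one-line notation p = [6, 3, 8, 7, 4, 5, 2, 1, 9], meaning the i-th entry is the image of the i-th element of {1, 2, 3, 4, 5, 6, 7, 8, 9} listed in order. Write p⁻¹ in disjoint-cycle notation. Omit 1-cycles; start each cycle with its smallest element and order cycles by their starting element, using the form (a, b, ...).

(1, 8, 3, 2, 7, 4, 5, 6)

First write p in disjoint cycles: (1, 6, 5, 4, 7, 2, 3, 8).
Reversing each cycle (and rotating so the smallest element leads) gives p⁻¹ = (1, 8, 3, 2, 7, 4, 5, 6).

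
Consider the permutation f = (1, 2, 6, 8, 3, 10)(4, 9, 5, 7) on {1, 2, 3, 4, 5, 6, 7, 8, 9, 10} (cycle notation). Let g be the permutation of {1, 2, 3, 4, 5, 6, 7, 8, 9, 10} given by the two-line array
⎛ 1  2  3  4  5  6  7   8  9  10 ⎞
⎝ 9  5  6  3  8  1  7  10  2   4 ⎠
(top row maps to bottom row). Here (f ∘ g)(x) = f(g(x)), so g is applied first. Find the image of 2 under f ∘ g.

First apply g: g(2) = 5, then f(5) = 7. Thus (f ∘ g)(2) = 7.

7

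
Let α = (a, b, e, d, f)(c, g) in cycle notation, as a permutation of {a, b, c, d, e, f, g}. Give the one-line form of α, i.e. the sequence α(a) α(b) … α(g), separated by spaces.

Reading each image from the cycles: a→b, b→e, c→g, d→f, e→d, f→a, g→c.
Listing these in domain order gives b e g f d a c.

b e g f d a c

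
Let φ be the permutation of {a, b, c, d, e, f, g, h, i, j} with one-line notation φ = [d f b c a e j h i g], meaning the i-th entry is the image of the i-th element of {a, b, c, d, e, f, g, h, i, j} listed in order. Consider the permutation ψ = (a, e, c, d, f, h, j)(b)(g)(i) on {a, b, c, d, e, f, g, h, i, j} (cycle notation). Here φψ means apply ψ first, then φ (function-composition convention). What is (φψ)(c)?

(φψ)(c) = φ(ψ(c)). ψ(c) = d, then φ(d) = c. So (φψ)(c) = c.

c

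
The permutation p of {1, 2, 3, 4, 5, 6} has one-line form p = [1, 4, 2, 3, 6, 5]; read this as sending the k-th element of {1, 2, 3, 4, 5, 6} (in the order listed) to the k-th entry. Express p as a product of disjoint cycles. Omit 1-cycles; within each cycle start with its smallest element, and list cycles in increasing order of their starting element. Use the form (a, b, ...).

Iterating p from 2 gives 2 → 4 → 3 → 2; that is the 3-cycle (2, 4, 3).
Repeating from the next unused element and collecting all non-trivial cycles gives (2, 4, 3)(5, 6).

(2, 4, 3)(5, 6)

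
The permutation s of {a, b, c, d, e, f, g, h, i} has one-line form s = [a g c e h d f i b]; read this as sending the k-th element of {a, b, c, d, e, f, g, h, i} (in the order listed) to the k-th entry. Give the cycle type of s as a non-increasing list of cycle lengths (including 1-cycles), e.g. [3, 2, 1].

[7, 1, 1]

The disjoint cycles are (a)(b, g, f, d, e, h, i)(c), with lengths 7, 1, 1 in non-increasing order.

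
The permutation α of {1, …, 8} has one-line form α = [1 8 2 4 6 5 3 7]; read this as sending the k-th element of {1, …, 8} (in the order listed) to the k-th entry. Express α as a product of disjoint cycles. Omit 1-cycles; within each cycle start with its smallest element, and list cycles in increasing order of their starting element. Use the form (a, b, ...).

Start at 2 and follow images: 2 → 8 → 7 → 3 → 2, giving the cycle (2, 8, 7, 3).
Repeating from the next unused element and collecting all non-trivial cycles gives (2, 8, 7, 3)(5, 6).

(2, 8, 7, 3)(5, 6)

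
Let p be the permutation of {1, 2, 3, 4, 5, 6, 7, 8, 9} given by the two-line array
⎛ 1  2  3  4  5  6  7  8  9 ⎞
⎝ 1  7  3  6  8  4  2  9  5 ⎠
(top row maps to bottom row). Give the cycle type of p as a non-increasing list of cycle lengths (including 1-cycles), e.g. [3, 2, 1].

The disjoint cycles are (1)(2 7)(3)(4 6)(5 8 9), with lengths 3, 2, 2, 1, 1 in non-increasing order.

[3, 2, 2, 1, 1]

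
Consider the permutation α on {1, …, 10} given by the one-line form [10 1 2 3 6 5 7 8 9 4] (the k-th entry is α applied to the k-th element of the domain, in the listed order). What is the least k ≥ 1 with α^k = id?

10

The disjoint-cycle form of α has cycle lengths 5, 2, 1, 1, 1.
Since disjoint cycles commute, ord(α) = lcm(5, 2) = 10.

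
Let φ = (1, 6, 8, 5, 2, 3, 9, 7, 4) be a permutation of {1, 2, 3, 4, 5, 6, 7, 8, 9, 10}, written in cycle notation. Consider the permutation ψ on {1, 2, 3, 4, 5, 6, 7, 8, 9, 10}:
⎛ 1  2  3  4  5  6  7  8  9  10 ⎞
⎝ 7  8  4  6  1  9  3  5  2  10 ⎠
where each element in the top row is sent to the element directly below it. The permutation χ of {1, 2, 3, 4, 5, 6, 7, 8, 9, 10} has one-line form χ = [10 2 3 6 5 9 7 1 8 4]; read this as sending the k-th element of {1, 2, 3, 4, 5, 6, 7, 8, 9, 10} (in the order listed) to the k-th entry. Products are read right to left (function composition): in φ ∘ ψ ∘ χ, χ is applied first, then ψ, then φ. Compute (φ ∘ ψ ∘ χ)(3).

1

Apply the permutations in order: χ(3) = 3, then ψ(3) = 4, then φ(4) = 1. So (φ ∘ ψ ∘ χ)(3) = 1.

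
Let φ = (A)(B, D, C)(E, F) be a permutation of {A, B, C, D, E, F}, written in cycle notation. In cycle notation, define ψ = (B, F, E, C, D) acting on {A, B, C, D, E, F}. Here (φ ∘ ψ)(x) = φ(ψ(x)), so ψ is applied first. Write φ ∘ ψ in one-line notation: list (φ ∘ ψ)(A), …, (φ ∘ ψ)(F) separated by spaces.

A E C D B F

Chase each element through ψ then φ: A → A → A; B → F → E; C → D → C; D → B → D; E → C → B; F → E → F.
So φ ∘ ψ in one-line form is A E C D B F.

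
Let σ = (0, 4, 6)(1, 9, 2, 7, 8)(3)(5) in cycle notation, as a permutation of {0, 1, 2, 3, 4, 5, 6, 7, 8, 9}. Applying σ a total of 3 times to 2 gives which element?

2 lies in the 5-cycle (1, 9, 2, 7, 8).
Stepping 3 places around the cycle: 2 → 7 → 8 → 1.

1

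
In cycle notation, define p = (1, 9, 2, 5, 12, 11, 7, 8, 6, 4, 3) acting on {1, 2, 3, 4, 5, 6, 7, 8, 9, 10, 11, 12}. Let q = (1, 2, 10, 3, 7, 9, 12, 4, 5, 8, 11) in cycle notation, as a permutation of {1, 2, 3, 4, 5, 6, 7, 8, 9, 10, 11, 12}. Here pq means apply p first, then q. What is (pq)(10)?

3

p(10) = 10, then q(10) = 3; composing gives (pq)(10) = 3.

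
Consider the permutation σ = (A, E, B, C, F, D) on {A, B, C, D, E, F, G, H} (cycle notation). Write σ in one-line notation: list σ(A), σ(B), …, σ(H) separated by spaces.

Image by image: A↦E, B↦C, C↦F, D↦A, E↦B, F↦D, G↦G, H↦H.
So the one-line form is E C F A B D G H.

E C F A B D G H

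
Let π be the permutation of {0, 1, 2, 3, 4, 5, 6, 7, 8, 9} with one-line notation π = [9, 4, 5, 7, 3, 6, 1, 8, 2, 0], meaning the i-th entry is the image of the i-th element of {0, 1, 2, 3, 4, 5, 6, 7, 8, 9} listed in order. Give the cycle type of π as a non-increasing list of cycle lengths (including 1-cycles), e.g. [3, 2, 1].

The disjoint cycles are (0 9)(1 4 3 7 8 2 5 6), with lengths 8, 2 in non-increasing order.

[8, 2]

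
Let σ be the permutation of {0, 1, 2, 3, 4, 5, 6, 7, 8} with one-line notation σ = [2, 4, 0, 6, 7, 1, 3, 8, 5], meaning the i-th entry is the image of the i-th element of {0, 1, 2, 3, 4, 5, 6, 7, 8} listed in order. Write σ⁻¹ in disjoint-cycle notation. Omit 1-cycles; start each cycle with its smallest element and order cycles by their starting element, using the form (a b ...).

(0 2)(1 5 8 7 4)(3 6)

First write σ in disjoint cycles: (0 2)(1 4 7 8 5)(3 6).
Reversing each cycle (and rotating so the smallest element leads) gives σ⁻¹ = (0 2)(1 5 8 7 4)(3 6).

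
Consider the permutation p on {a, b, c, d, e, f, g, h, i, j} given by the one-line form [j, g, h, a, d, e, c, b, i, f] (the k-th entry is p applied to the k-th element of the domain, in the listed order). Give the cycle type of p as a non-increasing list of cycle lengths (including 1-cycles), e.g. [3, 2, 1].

The disjoint cycles are (a, j, f, e, d)(b, g, c, h)(i), with lengths 5, 4, 1 in non-increasing order.

[5, 4, 1]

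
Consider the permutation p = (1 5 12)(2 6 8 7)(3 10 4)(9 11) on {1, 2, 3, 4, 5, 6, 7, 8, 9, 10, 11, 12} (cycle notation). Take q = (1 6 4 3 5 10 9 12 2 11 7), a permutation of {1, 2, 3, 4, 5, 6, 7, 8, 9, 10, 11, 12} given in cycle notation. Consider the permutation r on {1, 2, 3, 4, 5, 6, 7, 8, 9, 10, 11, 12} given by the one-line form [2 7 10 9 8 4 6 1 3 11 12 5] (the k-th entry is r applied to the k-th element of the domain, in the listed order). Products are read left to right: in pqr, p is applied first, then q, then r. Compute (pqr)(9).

6

Chase 9: p(9) = 11; q(11) = 7; r(7) = 6. Hence (pqr)(9) = 6.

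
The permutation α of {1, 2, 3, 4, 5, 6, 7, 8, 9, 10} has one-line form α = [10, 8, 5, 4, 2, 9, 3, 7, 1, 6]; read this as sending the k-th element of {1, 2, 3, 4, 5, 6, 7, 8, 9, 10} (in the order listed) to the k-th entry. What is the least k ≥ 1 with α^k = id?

The disjoint-cycle form of α has cycle lengths 5, 4, 1.
Since disjoint cycles commute, ord(α) = lcm(5, 4) = 20.

20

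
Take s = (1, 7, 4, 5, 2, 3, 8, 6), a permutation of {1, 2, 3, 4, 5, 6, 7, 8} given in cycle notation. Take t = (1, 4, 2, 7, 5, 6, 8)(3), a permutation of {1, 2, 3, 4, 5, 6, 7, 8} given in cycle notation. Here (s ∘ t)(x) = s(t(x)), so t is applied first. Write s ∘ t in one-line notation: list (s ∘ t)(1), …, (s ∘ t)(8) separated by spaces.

5 4 8 3 1 6 2 7

For each element, apply t then s: 1 → 4 → 5; 2 → 7 → 4; 3 → 3 → 8; 4 → 2 → 3; 5 → 6 → 1; 6 → 8 → 6; 7 → 5 → 2; 8 → 1 → 7.
Collecting the images, s ∘ t = [5 4 8 3 1 6 2 7].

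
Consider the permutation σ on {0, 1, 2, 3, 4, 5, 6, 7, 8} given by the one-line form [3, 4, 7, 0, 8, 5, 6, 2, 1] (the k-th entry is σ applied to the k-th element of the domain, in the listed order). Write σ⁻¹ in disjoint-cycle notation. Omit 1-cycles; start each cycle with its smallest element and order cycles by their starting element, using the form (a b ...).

(0 3)(1 8 4)(2 7)

First write σ in disjoint cycles: (0 3)(1 4 8)(2 7).
The inverse reverses every cycle; in canonical form, σ⁻¹ = (0 3)(1 8 4)(2 7).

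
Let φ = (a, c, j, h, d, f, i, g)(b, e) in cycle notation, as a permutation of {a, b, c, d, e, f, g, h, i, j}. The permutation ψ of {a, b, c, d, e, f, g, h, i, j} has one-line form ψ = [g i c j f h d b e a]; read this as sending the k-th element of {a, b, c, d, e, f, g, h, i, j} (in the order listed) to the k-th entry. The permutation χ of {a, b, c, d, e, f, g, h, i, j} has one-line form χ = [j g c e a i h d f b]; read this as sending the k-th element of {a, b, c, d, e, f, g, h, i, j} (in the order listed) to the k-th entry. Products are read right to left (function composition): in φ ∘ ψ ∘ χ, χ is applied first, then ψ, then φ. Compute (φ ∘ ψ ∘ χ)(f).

b

Apply the permutations in order: χ(f) = i, then ψ(i) = e, then φ(e) = b. So (φ ∘ ψ ∘ χ)(f) = b.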